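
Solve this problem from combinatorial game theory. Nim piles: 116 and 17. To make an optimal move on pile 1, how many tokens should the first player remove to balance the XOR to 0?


Piles: 116 and 17
Current XOR: 116 XOR 17 = 101 (non-zero, so this is an N-position).
To make the XOR zero, we need to find a move that balances the piles.
For pile 1 (size 116): target = 116 XOR 101 = 17
We reduce pile 1 from 116 to 17.
Tokens removed: 116 - 17 = 99
Verification: 17 XOR 17 = 0

99


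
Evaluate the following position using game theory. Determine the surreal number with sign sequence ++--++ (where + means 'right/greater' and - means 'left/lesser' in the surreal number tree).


Sign expansion: ++--++
Rule: track bounds (lo, hi), initially (-inf, +inf). On '+', the current value becomes lo and we move to the simplest number in (value, hi): value + 1 if hi = +inf, otherwise the midpoint (value + hi)/2. On '-', the current value becomes hi and we move to value - 1 if lo = -inf, otherwise the midpoint (lo + value)/2.
Start at 0.
Step 1: sign = +, move right. Bounds: (0, +inf). Value = 1
Step 2: sign = +, move right. Bounds: (1, +inf). Value = 2
Step 3: sign = -, move left. Bounds: (1, 2). Value = 3/2
Step 4: sign = -, move left. Bounds: (1, 3/2). Value = 5/4
Step 5: sign = +, move right. Bounds: (5/4, 3/2). Value = 11/8
Step 6: sign = +, move right. Bounds: (11/8, 3/2). Value = 23/16
The surreal number with sign expansion ++--++ is 23/16.

23/16


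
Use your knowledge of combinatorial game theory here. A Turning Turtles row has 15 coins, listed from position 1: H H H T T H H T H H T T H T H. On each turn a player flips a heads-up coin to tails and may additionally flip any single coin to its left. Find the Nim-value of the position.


Coins: H H H T T H H T H H T T H T H
Key fact: a single head at position k behaves exactly like a Nim heap of size k (turning it to T and optionally flipping a coin at j < k corresponds to moving the heap from k to j, or to 0), and heads combine as a disjunctive sum (two heads at the same place would cancel, matching j XOR j = 0). So the Nim-value is the XOR of the 1-indexed positions of the heads.
Face-up positions (1-indexed): [1, 2, 3, 6, 7, 9, 10, 13, 15]
XOR 0 with 1: 0 XOR 1 = 1
XOR 1 with 2: 1 XOR 2 = 3
XOR 3 with 3: 3 XOR 3 = 0
XOR 0 with 6: 0 XOR 6 = 6
XOR 6 with 7: 6 XOR 7 = 1
XOR 1 with 9: 1 XOR 9 = 8
XOR 8 with 10: 8 XOR 10 = 2
XOR 2 with 13: 2 XOR 13 = 15
XOR 15 with 15: 15 XOR 15 = 0
Nim-value = 0

0


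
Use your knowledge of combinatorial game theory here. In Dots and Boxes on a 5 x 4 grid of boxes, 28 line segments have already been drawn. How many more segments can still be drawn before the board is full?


Grid: 5 x 4 boxes, i.e. 6 rows and 5 columns of dots.
Horizontal edges: (rows + 1) * cols = 6 * 4 = 24
Vertical edges: rows * (cols + 1) = 5 * 5 = 25
Total edges: 24 + 25 = 49
Edges drawn: 28
Remaining: 49 - 28 = 21

21


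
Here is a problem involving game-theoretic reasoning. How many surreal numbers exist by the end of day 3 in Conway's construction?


Day 0: {|} = 0 is born. Count = 1.
Day n: the number of surreal numbers born by day n is 2^(n+1) - 1.
By day 0: 2^1 - 1 = 1
By day 1: 2^2 - 1 = 3
By day 2: 2^3 - 1 = 7
By day 3: 2^4 - 1 = 15
By day 3: 15 surreal numbers.

15


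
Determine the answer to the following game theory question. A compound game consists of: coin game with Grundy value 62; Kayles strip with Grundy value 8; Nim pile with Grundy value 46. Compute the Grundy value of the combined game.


By the Sprague-Grundy theorem, the Grundy value of a sum of games is the XOR of individual Grundy values.
coin game: Grundy value = 62. Running XOR: 0 XOR 62 = 62
Kayles strip: Grundy value = 8. Running XOR: 62 XOR 8 = 54
Nim pile: Grundy value = 46. Running XOR: 54 XOR 46 = 24
The combined Grundy value is 24.

24


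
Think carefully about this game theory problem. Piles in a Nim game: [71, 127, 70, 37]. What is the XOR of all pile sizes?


We need the XOR (exclusive or) of all pile sizes.
After XOR-ing pile 1 (size 71): 0 XOR 71 = 71
After XOR-ing pile 2 (size 127): 71 XOR 127 = 56
After XOR-ing pile 3 (size 70): 56 XOR 70 = 126
After XOR-ing pile 4 (size 37): 126 XOR 37 = 91
The Nim-value of this position is 91.

91


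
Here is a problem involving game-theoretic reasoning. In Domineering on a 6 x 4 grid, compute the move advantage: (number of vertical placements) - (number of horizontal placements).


Board is 6 x 4 (rows x cols).
Left (vertical) placements: (rows-1) * cols = 5 * 4 = 20
Right (horizontal) placements: rows * (cols-1) = 6 * 3 = 18
Advantage = Left - Right = 20 - 18 = 2

2


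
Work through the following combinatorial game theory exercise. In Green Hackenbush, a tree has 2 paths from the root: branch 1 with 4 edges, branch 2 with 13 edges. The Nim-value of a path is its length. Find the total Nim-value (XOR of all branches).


The tree has 2 branches from the ground vertex.
In Green Hackenbush, the Nim-value of a simple path of length k is k.
Branch 1: length 4, Nim-value = 4
Branch 2: length 13, Nim-value = 13
Total Nim-value = XOR of all branch values:
0 XOR 4 = 4
4 XOR 13 = 9
Nim-value of the tree = 9

9


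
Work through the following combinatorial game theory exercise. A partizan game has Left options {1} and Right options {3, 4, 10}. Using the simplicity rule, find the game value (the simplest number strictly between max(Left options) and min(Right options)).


Left options: {1}, max = 1
Right options: {3, 4, 10}, min = 3
All options are numbers and max(Left) < min(Right), so by the simplicity theorem the value is the simplest (earliest-born) number strictly between 1 and 3.
The only integer strictly between 1 and 3 is 2.
No non-integer in the interval can be simpler: if x is a non-integer in the interval, then floor(x) or ceil(x) also lies in the interval (the interval contains an integer), and both are proper prefixes of x's sign expansion, i.e. born earlier. So the game value is 2.
Game value = 2

2


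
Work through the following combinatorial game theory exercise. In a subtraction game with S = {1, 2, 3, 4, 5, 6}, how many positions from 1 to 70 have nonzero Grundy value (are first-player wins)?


Subtraction set S = {1, 2, 3, 4, 5, 6}, so G(n) = n mod 7.
G(n) = 0 when n is a multiple of 7.
Multiples of 7 in [1, 70]: 10
N-positions (nonzero Grundy) = 70 - 10 = 60

60


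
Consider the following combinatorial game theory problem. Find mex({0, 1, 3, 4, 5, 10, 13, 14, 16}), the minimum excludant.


Set = {0, 1, 3, 4, 5, 10, 13, 14, 16}
0 is in the set.
1 is in the set.
2 is NOT in the set. This is the mex.
mex = 2

2


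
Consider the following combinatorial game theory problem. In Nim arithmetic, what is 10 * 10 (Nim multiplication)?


Nim multiplication is bilinear over XOR: (u XOR v) * w = (u*w) XOR (v*w).
So we split each operand into its bit components and XOR the pairwise Nim products.
10 = 2 + 8 (as XOR of powers of 2).
10 = 2 + 8 (as XOR of powers of 2).
Using the standard Nim-product table on single bits:
  2*2 = 3,   2*4 = 8,   2*8 = 12,
  4*4 = 6,   4*8 = 11,  8*8 = 13,
and  1*x = x (identity), k*l = l*k (commutative).
Pairwise Nim products:
  2 * 2 = 3
  2 * 8 = 12
  8 * 2 = 12
  8 * 8 = 13
XOR them: 3 XOR 12 XOR 12 XOR 13 = 14.
Result: 10 * 10 = 14 (in Nim).

14


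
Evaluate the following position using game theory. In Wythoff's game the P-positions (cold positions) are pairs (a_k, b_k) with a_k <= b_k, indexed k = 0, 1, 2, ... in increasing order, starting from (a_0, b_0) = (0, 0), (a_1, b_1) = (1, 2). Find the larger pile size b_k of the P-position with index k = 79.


By Wythoff's theorem, a_k = floor(k * phi) and b_k = floor(k * phi^2) = a_k + k, where phi = (1 + sqrt(5))/2 is the golden ratio.
phi = (1 + sqrt(5))/2 = 1.618034
phi^2 = phi + 1 = 2.618034
k = 79
k * phi^2 = 79 * 2.618034 = 206.824685
b_79 = floor(k * phi^2) = 206 (check: a_79 + k = 127 + 79 = 206)

206


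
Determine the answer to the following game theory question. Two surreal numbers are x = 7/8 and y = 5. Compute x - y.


x = 7/8, y = 5
Converting to common denominator: 8
x = 7/8, y = 40/8
x - y = 7/8 - 5 = -33/8

-33/8


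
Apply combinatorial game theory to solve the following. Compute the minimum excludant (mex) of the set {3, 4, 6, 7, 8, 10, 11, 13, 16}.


Set = {3, 4, 6, 7, 8, 10, 11, 13, 16}
0 is NOT in the set. This is the mex.
mex = 0

0


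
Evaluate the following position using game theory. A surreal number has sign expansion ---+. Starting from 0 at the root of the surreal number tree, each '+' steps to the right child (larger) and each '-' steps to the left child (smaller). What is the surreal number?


Sign expansion: ---+
Rule: track bounds (lo, hi), initially (-inf, +inf). On '+', the current value becomes lo and we move to the simplest number in (value, hi): value + 1 if hi = +inf, otherwise the midpoint (value + hi)/2. On '-', the current value becomes hi and we move to value - 1 if lo = -inf, otherwise the midpoint (lo + value)/2.
Start at 0.
Step 1: sign = -, move left. Bounds: (-inf, 0). Value = -1
Step 2: sign = -, move left. Bounds: (-inf, -1). Value = -2
Step 3: sign = -, move left. Bounds: (-inf, -2). Value = -3
Step 4: sign = +, move right. Bounds: (-3, -2). Value = -5/2
The surreal number with sign expansion ---+ is -5/2.

-5/2


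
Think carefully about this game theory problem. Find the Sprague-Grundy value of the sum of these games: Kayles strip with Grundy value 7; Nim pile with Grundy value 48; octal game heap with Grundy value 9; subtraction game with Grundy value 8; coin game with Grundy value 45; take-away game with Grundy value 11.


By the Sprague-Grundy theorem, the Grundy value of a sum of games is the XOR of individual Grundy values.
Kayles strip: Grundy value = 7. Running XOR: 0 XOR 7 = 7
Nim pile: Grundy value = 48. Running XOR: 7 XOR 48 = 55
octal game heap: Grundy value = 9. Running XOR: 55 XOR 9 = 62
subtraction game: Grundy value = 8. Running XOR: 62 XOR 8 = 54
coin game: Grundy value = 45. Running XOR: 54 XOR 45 = 27
take-away game: Grundy value = 11. Running XOR: 27 XOR 11 = 16
The combined Grundy value is 16.

16


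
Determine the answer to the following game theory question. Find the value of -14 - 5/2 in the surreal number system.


x = -14, y = 5/2
Converting to common denominator: 2
x = -28/2, y = 5/2
x - y = -14 - 5/2 = -33/2

-33/2


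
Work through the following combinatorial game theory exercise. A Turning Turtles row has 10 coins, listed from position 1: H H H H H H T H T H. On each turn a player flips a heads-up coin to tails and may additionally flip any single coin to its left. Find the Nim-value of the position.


Coins: H H H H H H T H T H
Key fact: a single head at position k behaves exactly like a Nim heap of size k (turning it to T and optionally flipping a coin at j < k corresponds to moving the heap from k to j, or to 0), and heads combine as a disjunctive sum (two heads at the same place would cancel, matching j XOR j = 0). So the Nim-value is the XOR of the 1-indexed positions of the heads.
Face-up positions (1-indexed): [1, 2, 3, 4, 5, 6, 8, 10]
XOR 0 with 1: 0 XOR 1 = 1
XOR 1 with 2: 1 XOR 2 = 3
XOR 3 with 3: 3 XOR 3 = 0
XOR 0 with 4: 0 XOR 4 = 4
XOR 4 with 5: 4 XOR 5 = 1
XOR 1 with 6: 1 XOR 6 = 7
XOR 7 with 8: 7 XOR 8 = 15
XOR 15 with 10: 15 XOR 10 = 5
Nim-value = 5

5


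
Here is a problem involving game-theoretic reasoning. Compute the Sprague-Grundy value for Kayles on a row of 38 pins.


Kayles: a move removes 1 or 2 adjacent pins from a contiguous row.
Removing pins from a row of k leaves two independent rows (a, b) with a + b = k - 1 (one pin) or a + b = k - 2 (two pins); an end removal gives a = 0.
By Sprague-Grundy, G(k) = mex{ G(a) XOR G(b) } over all these splits. G(0) = 0.
G(1): splits (0,0):0^0=0 -> mex({0}) = 1
G(2): splits (0,1):0^1=1 (0,0):0^0=0 -> mex({0, 1}) = 2
G(3): splits (0,2):0^2=2 (1,1):1^1=0 (0,1):0^1=1 -> mex({0, 1, 2}) = 3
G(4): splits (0,3):0^3=3 (1,2):1^2=3 (0,2):0^2=2 (1,1):1^1=0 -> mex({0, 2, 3}) = 1
G(5): splits (0,4):0^1=1 (1,3):1^3=2 (2,2):2^2=0 (0,3):0^3=3 (1,2):1^2=3 -> mex({0, 1, 2, 3}) = 4
G(6) = mex({0, 1, 2, 4}) = 3
G(7) = mex({0, 1, 3, 4, 5}) = 2
G(8) = mex({0, 2, 3, 5, 6}) = 1
G(9) = mex({0, 1, 2, 3, 6, 7}) = 4
G(10) = mex({0, 1, 3, 4, 5, 7}) = 2
G(11) = mex({0, 1, 2, 3, 4, 5}) = 6
G(12) = mex({0, 1, 2, 3, 5, 6, 7}) = 4
G(13) = mex({0, 2, 3, 4, 6, 7}) = 1
G(14) = mex({0, 1, 4, 5, 6, 7}) = 2
G(15) = mex({0, 1, 2, 3, 4, 5, 6}) = 7
G(16) = mex({0, 2, 3, 5, 6, 7}) = 1
G(17) = mex({0, 1, 2, 3, 5, 6, 7}) = 4
G(18) = mex({0, 1, 2, 4, 5, 6}) = 3
G(19) = mex({0, 1, 3, 4, 5, 7}) = 2
G(20) = mex({0, 2, 3, 4, 5, 6, 7}) = 1
G(21) = mex({0, 1, 2, 3, 5, 6, 7}) = 4
G(22) = mex({0, 1, 2, 3, 4, 5, 7}) = 6
G(23) = mex({0, 1, 2, 3, 4, 5, 6}) = 7
G(24) = mex({0, 1, 2, 3, 5, 6, 7}) = 4
G(25) = mex({0, 2, 3, 4, 6, 7}) = 1
G(26) = mex({0, 1, 3, 4, 5, 6, 7}) = 2
G(27) = mex({0, 1, 2, 3, 4, 5, 6, 7}) = 8
G(28) = mex({0, 1, 2, 3, 4, 6, 7, 8}) = 5
G(29) = mex({0, 1, 2, 3, 5, 6, 7, 8, 9}) = 4
G(30) = mex({0, 1, 2, 3, 4, 5, 6, 9, 10}) = 7
G(31) = mex({0, 1, 3, 4, 5, 7, 10, 11}) = 2
G(32) = mex({0, 2, 3, 4, 5, 6, 7, 9, 11}) = 1
G(33) = mex({0, 1, 2, 3, 4, 5, 6, 7, 9, 12}) = 8
G(34) = mex({0, 1, 2, 3, 4, 5, 7, 8, 11, 12}) = 6
G(35) = mex({0, 1, 2, 3, 4, 5, 6, 8, 9, 10, 11}) = 7
G(36) = mex({0, 1, 2, 3, 5, 6, 7, 9, 10}) = 4
G(37) = mex({0, 2, 3, 4, 6, 7, 9, 10, 11, 12}) = 1
G(38) = mex({0, 1, 3, 4, 5, 6, 7, 9, 10, 11, 12}) = 2
Therefore G(38) = 2.

2


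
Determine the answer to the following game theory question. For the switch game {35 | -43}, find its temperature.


The game is {35 | -43}, a switch {a | b} with numbers a > b.
Cooling {a | b} by t gives {a - t | b + t}, which stops being hot when a - t = b + t, i.e. at t = (a - b)/2. So the temperature of a switch is (a - b)/2.
Temperature = (Left option - Right option) / 2
= (35 - (-43)) / 2
= 78 / 2
= 39

39


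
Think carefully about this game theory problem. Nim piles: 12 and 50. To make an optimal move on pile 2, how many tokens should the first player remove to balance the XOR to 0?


Piles: 12 and 50
Current XOR: 12 XOR 50 = 62 (non-zero, so this is an N-position).
To make the XOR zero, we need to find a move that balances the piles.
For pile 2 (size 50): target = 50 XOR 62 = 12
We reduce pile 2 from 50 to 12.
Tokens removed: 50 - 12 = 38
Verification: 12 XOR 12 = 0

38


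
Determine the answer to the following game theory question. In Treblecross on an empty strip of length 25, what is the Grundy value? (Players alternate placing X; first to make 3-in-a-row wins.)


Treblecross: place X on empty cells; 3-in-a-row wins.
Playing within two cells of an existing X lets the opponent win at once, so sensible play treats the cells i-2..i+2 around each X as dead. The player left with no safe cell loses, so this is a normal-play take-away game on strips of safe cells.
Placing X at cell i (0-indexed) of a strip of k safe cells leaves independent strips of sizes max(0, i-2) and max(0, k-i-3). Hence G(k) = mex{ G(max(0,i-2)) XOR G(max(0,k-i-3)) : 0 <= i < k }, with G(0) = 0.
G(1): splits (0,0):0^0=0 -> mex({0}) = 1
G(2): splits (0,0):0^0=0 -> mex({0}) = 1
G(3): splits (0,0):0^0=0 -> mex({0}) = 1
G(4): splits (0,1):0^1=1 (0,0):0^0=0 -> mex({0, 1}) = 2
G(5): splits (0,2):0^1=1 (0,1):0^1=1 (0,0):0^0=0 -> mex({0, 1}) = 2
G(6) = mex({1}) = 0
G(7) = mex({0, 1, 2}) = 3
G(8) = mex({0, 1, 2}) = 3
G(9) = mex({0, 2}) = 1
G(10) = mex({0, 2, 3}) = 1
G(11) = mex({0, 3}) = 1
G(12) = mex({1, 3}) = 0
G(13) = mex({0, 1, 2, 3}) = 4
G(14) = mex({0, 1, 2}) = 3
G(15) = mex({0, 1, 2}) = 3
G(16) = mex({0, 1, 2, 4}) = 3
G(17) = mex({0, 1, 3, 4}) = 2
G(18) = mex({0, 1, 3, 4}) = 2
G(19) = mex({0, 1, 3, 5}) = 2
G(20) = mex({0, 1, 2, 3, 5}) = 4
G(21) = mex({0, 1, 2, 3, 5}) = 4
G(22) = mex({1, 2, 6}) = 0
G(23) = mex({0, 1, 2, 3, 4, 6}) = 5
G(24) = mex({0, 1, 2, 3, 4}) = 5
G(25) = mex({0, 1, 3, 4, 7}) = 2
Therefore G(25) = 2.

2


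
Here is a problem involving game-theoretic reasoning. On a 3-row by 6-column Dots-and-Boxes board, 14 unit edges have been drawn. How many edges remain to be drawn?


Grid: 3 x 6 boxes, i.e. 4 rows and 7 columns of dots.
Horizontal edges: (rows + 1) * cols = 4 * 6 = 24
Vertical edges: rows * (cols + 1) = 3 * 7 = 21
Total edges: 24 + 21 = 45
Edges drawn: 14
Remaining: 45 - 14 = 31

31


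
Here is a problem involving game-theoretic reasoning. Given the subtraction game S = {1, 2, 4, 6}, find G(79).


The subtraction set is S = {1, 2, 4, 6}.
G(k) = mex{ G(k - s) : s in S, s <= k }. We compute iteratively: G(0) = 0.
G(1) = mex({0}) = 1
G(2) = mex({0, 1}) = 2
G(3) = mex({1, 2}) = 0
G(4) = mex({0, 2}) = 1
G(5) = mex({0, 1}) = 2
G(6) = mex({0, 1, 2}) = 3
G(7) = mex({0, 1, 2, 3}) = 4
G(8) = mex({1, 2, 3, 4}) = 0
G(9) = mex({0, 2, 4}) = 1
G(10) = mex({0, 1, 3}) = 2
G(11) = mex({1, 2, 4}) = 0
G(12) = mex({0, 2, 3}) = 1
G(13) = mex({0, 1, 4}) = 2
Observe that G(8)..G(13) = 0, 1, 2, 0, 1, 2 repeats G(0)..G(5) = 0, 1, 2, 0, 1, 2.
For k >= max(S) = 6, G(k) is determined by the previous 6 values G(k-6)..G(k-1); a window of 6 consecutive values has recurred shifted by 8, so by induction G(k + 8) = G(k) for all k >= 0: the sequence is periodic from the start with period 8.
One period: G(0..7) = 0, 1, 2, 0, 1, 2, 3, 4.
79 mod 8 = 7, so G(79) = G(7) = 4.

4


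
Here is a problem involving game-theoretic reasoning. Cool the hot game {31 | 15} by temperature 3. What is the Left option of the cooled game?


Original game: {31 | 15} (a switch {a | b} with a > b).
Cooling by t (for t below the temperature (a - b)/2 = 8) taxes each move by t: {a | b} cooled by t is {a - t | b + t}.
Cooling amount: t = 3
Cooled Left option: 31 - 3 = 28
Cooled Right option: 15 + 3 = 18
Cooled game: {28 | 18}
Left option = 28

28


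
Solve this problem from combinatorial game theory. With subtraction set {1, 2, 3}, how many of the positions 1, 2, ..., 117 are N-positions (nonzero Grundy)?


Subtraction set S = {1, 2, 3}, so G(n) = n mod 4.
G(n) = 0 when n is a multiple of 4.
Multiples of 4 in [1, 117]: 29
N-positions (nonzero Grundy) = 117 - 29 = 88

88


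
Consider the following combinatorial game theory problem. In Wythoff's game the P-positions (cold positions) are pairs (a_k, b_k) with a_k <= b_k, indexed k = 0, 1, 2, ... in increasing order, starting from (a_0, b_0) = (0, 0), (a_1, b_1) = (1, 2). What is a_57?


By Wythoff's theorem, a_k = floor(k * phi) and b_k = floor(k * phi^2) = a_k + k, where phi = (1 + sqrt(5))/2 is the golden ratio.
phi = (1 + sqrt(5))/2 = 1.618034
k = 57
k * phi = 57 * 1.618034 = 92.227937
a_57 = floor(k * phi) = 92

92


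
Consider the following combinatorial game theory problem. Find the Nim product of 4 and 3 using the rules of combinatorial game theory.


Nim multiplication is bilinear over XOR: (u XOR v) * w = (u*w) XOR (v*w).
So we split each operand into its bit components and XOR the pairwise Nim products.
4 = 4 (as XOR of powers of 2).
3 = 1 + 2 (as XOR of powers of 2).
Using the standard Nim-product table on single bits:
  2*2 = 3,   2*4 = 8,   2*8 = 12,
  4*4 = 6,   4*8 = 11,  8*8 = 13,
and  1*x = x (identity), k*l = l*k (commutative).
Pairwise Nim products:
  4 * 1 = 4
  4 * 2 = 8
XOR them: 4 XOR 8 = 12.
Result: 4 * 3 = 12 (in Nim).

12


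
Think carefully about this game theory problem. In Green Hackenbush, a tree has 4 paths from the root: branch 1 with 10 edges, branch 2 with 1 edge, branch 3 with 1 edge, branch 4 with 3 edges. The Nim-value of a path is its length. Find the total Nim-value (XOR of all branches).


The tree has 4 branches from the ground vertex.
In Green Hackenbush, the Nim-value of a simple path of length k is k.
Branch 1: length 10, Nim-value = 10
Branch 2: length 1, Nim-value = 1
Branch 3: length 1, Nim-value = 1
Branch 4: length 3, Nim-value = 3
Total Nim-value = XOR of all branch values:
0 XOR 10 = 10
10 XOR 1 = 11
11 XOR 1 = 10
10 XOR 3 = 9
Nim-value of the tree = 9

9


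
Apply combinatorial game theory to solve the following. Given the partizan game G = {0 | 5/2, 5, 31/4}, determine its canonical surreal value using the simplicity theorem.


Left options: {0}, max = 0
Right options: {5/2, 5, 31/4}, min = 5/2
All options are numbers and max(Left) < min(Right), so by the simplicity theorem the value is the simplest (earliest-born) number strictly between 0 and 5/2.
Integers 1 through 2 all lie strictly between 0 and 5/2.
Among integers, the simplest (lowest birthday = smallest |n|; 0 is born on day 0, +-n on day n) is 1.
No non-integer in the interval can be simpler: if x is a non-integer in the interval, then floor(x) or ceil(x) also lies in the interval (the interval contains an integer), and both are proper prefixes of x's sign expansion, i.e. born earlier. So the game value is 1.
Game value = 1

1


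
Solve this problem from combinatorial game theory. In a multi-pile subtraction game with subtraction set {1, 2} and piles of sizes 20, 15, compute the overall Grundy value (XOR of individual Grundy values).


Subtraction set: {1, 2}
For this subtraction set, G(n) = n mod 3 (period = max + 1 = 3).
Pile 1 (size 20): G(20) = 20 mod 3 = 2
Pile 2 (size 15): G(15) = 15 mod 3 = 0
Total Grundy value = XOR of all: 2 XOR 0 = 2

2


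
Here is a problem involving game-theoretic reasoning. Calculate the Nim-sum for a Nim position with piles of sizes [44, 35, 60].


We need the XOR (exclusive or) of all pile sizes.
After XOR-ing pile 1 (size 44): 0 XOR 44 = 44
After XOR-ing pile 2 (size 35): 44 XOR 35 = 15
After XOR-ing pile 3 (size 60): 15 XOR 60 = 51
The Nim-value of this position is 51.

51


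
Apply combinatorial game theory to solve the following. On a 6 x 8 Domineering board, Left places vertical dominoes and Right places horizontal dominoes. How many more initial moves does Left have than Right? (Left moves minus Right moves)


Board is 6 x 8 (rows x cols).
Left (vertical) placements: (rows-1) * cols = 5 * 8 = 40
Right (horizontal) placements: rows * (cols-1) = 6 * 7 = 42
Advantage = Left - Right = 40 - 42 = -2

-2


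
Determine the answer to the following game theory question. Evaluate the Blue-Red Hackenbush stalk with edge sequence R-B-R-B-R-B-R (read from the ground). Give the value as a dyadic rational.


Edges (from ground): R-B-R-B-R-B-R
By Berlekamp's sign-expansion rule, a Blue-Red Hackenbush stalk has the value of the surreal number whose sign sequence is the edge sequence with B -> + and R -> -.
Sign sequence: -+-+-+-
Trace the sign expansion in the surreal number tree, starting from 0:
Edge 1: R (sign -) -> bounds (-inf, 0), value = -1
Edge 2: B (sign +) -> bounds (-1, 0), value = -1/2
Edge 3: R (sign -) -> bounds (-1, -1/2), value = -3/4
Edge 4: B (sign +) -> bounds (-3/4, -1/2), value = -5/8
Edge 5: R (sign -) -> bounds (-3/4, -5/8), value = -11/16
Edge 6: B (sign +) -> bounds (-11/16, -5/8), value = -21/32
Edge 7: R (sign -) -> bounds (-11/16, -21/32), value = -43/64
Game value = -43/64

-43/64


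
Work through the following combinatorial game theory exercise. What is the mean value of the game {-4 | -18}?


Game = {-4 | -18}, a switch {a | b} with numbers a > b.
Its thermograph has left wall a - t and right wall b + t, which meet at t = (a - b)/2, where both equal (a + b)/2. So the mast (mean value) is at (a + b)/2.
Mean = (-4 + (-18))/2 = -22/2 = -11

-11


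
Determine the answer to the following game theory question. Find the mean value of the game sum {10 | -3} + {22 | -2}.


G1 = {10 | -3}, G2 = {22 | -2}
Each is a switch {a | b} with numbers a > b; its mean value is (a + b)/2, and mean value is additive over game sums: m(G1 + G2) = m(G1) + m(G2).
Mean of G1 = (10 + (-3))/2 = 7/2 = 7/2
Mean of G2 = (22 + (-2))/2 = 20/2 = 10
Mean of G1 + G2 = 7/2 + 10 = 27/2

27/2


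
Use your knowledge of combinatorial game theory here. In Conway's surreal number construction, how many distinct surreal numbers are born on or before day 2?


Day 0: {|} = 0 is born. Count = 1.
Day n: the number of surreal numbers born by day n is 2^(n+1) - 1.
By day 0: 2^1 - 1 = 1
By day 1: 2^2 - 1 = 3
By day 2: 2^3 - 1 = 7
By day 2: 7 surreal numbers.

7


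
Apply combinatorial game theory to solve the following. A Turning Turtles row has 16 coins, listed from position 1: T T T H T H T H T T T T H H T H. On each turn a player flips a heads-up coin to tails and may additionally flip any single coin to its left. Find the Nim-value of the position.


Coins: T T T H T H T H T T T T H H T H
Key fact: a single head at position k behaves exactly like a Nim heap of size k (turning it to T and optionally flipping a coin at j < k corresponds to moving the heap from k to j, or to 0), and heads combine as a disjunctive sum (two heads at the same place would cancel, matching j XOR j = 0). So the Nim-value is the XOR of the 1-indexed positions of the heads.
Face-up positions (1-indexed): [4, 6, 8, 13, 14, 16]
XOR 0 with 4: 0 XOR 4 = 4
XOR 4 with 6: 4 XOR 6 = 2
XOR 2 with 8: 2 XOR 8 = 10
XOR 10 with 13: 10 XOR 13 = 7
XOR 7 with 14: 7 XOR 14 = 9
XOR 9 with 16: 9 XOR 16 = 25
Nim-value = 25

25


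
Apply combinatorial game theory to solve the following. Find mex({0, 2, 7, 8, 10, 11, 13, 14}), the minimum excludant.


Set = {0, 2, 7, 8, 10, 11, 13, 14}
0 is in the set.
1 is NOT in the set. This is the mex.
mex = 1

1


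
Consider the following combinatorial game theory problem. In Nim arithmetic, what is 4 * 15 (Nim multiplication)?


Nim multiplication is bilinear over XOR: (u XOR v) * w = (u*w) XOR (v*w).
So we split each operand into its bit components and XOR the pairwise Nim products.
4 = 4 (as XOR of powers of 2).
15 = 1 + 2 + 4 + 8 (as XOR of powers of 2).
Using the standard Nim-product table on single bits:
  2*2 = 3,   2*4 = 8,   2*8 = 12,
  4*4 = 6,   4*8 = 11,  8*8 = 13,
and  1*x = x (identity), k*l = l*k (commutative).
Pairwise Nim products:
  4 * 1 = 4
  4 * 2 = 8
  4 * 4 = 6
  4 * 8 = 11
XOR them: 4 XOR 8 XOR 6 XOR 11 = 1.
Result: 4 * 15 = 1 (in Nim).

1


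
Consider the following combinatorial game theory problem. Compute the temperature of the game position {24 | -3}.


The game is {24 | -3}, a switch {a | b} with numbers a > b.
Cooling {a | b} by t gives {a - t | b + t}, which stops being hot when a - t = b + t, i.e. at t = (a - b)/2. So the temperature of a switch is (a - b)/2.
Temperature = (Left option - Right option) / 2
= (24 - (-3)) / 2
= 27 / 2
= 27/2

27/2


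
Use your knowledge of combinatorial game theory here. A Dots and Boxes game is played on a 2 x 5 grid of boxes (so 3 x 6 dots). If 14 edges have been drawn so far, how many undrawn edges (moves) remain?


Grid: 2 x 5 boxes, i.e. 3 rows and 6 columns of dots.
Horizontal edges: (rows + 1) * cols = 3 * 5 = 15
Vertical edges: rows * (cols + 1) = 2 * 6 = 12
Total edges: 15 + 12 = 27
Edges drawn: 14
Remaining: 27 - 14 = 13

13


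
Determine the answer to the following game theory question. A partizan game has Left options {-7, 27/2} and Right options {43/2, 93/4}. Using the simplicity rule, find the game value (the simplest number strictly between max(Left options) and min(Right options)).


Left options: {-7, 27/2}, max = 27/2
Right options: {43/2, 93/4}, min = 43/2
All options are numbers and max(Left) < min(Right), so by the simplicity theorem the value is the simplest (earliest-born) number strictly between 27/2 and 43/2.
Integers 14 through 21 all lie strictly between 27/2 and 43/2.
Among integers, the simplest (lowest birthday = smallest |n|; 0 is born on day 0, +-n on day n) is 14.
No non-integer in the interval can be simpler: if x is a non-integer in the interval, then floor(x) or ceil(x) also lies in the interval (the interval contains an integer), and both are proper prefixes of x's sign expansion, i.e. born earlier. So the game value is 14.
Game value = 14

14


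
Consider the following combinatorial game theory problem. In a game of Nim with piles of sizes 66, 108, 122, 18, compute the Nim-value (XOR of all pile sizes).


We need the XOR (exclusive or) of all pile sizes.
After XOR-ing pile 1 (size 66): 0 XOR 66 = 66
After XOR-ing pile 2 (size 108): 66 XOR 108 = 46
After XOR-ing pile 3 (size 122): 46 XOR 122 = 84
After XOR-ing pile 4 (size 18): 84 XOR 18 = 70
The Nim-value of this position is 70.

70


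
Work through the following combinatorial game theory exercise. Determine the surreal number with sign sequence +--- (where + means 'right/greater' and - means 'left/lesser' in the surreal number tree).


Sign expansion: +---
Rule: track bounds (lo, hi), initially (-inf, +inf). On '+', the current value becomes lo and we move to the simplest number in (value, hi): value + 1 if hi = +inf, otherwise the midpoint (value + hi)/2. On '-', the current value becomes hi and we move to value - 1 if lo = -inf, otherwise the midpoint (lo + value)/2.
Start at 0.
Step 1: sign = +, move right. Bounds: (0, +inf). Value = 1
Step 2: sign = -, move left. Bounds: (0, 1). Value = 1/2
Step 3: sign = -, move left. Bounds: (0, 1/2). Value = 1/4
Step 4: sign = -, move left. Bounds: (0, 1/4). Value = 1/8
The surreal number with sign expansion +--- is 1/8.

1/8


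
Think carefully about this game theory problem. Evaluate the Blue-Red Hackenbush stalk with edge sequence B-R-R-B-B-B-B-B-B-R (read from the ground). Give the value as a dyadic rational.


Edges (from ground): B-R-R-B-B-B-B-B-B-R
By Berlekamp's sign-expansion rule, a Blue-Red Hackenbush stalk has the value of the surreal number whose sign sequence is the edge sequence with B -> + and R -> -.
Sign sequence: +--++++++-
Trace the sign expansion in the surreal number tree, starting from 0:
Edge 1: B (sign +) -> bounds (0, +inf), value = 1
Edge 2: R (sign -) -> bounds (0, 1), value = 1/2
Edge 3: R (sign -) -> bounds (0, 1/2), value = 1/4
Edge 4: B (sign +) -> bounds (1/4, 1/2), value = 3/8
Edge 5: B (sign +) -> bounds (3/8, 1/2), value = 7/16
Edge 6: B (sign +) -> bounds (7/16, 1/2), value = 15/32
Edge 7: B (sign +) -> bounds (15/32, 1/2), value = 31/64
Edge 8: B (sign +) -> bounds (31/64, 1/2), value = 63/128
Edge 9: B (sign +) -> bounds (63/128, 1/2), value = 127/256
Edge 10: R (sign -) -> bounds (63/128, 127/256), value = 253/512
Game value = 253/512

253/512


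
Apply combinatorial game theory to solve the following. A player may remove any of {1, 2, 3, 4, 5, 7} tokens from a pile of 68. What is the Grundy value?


The subtraction set is S = {1, 2, 3, 4, 5, 7}.
G(k) = mex{ G(k - s) : s in S, s <= k }. We compute iteratively: G(0) = 0.
G(1) = mex({0}) = 1
G(2) = mex({0, 1}) = 2
G(3) = mex({0, 1, 2}) = 3
G(4) = mex({0, 1, 2, 3}) = 4
G(5) = mex({0, 1, 2, 3, 4}) = 5
G(6) = mex({1, 2, 3, 4, 5}) = 0
G(7) = mex({0, 2, 3, 4, 5}) = 1
G(8) = mex({0, 1, 3, 4, 5}) = 2
G(9) = mex({0, 1, 2, 4, 5}) = 3
G(10) = mex({0, 1, 2, 3, 5}) = 4
G(11) = mex({0, 1, 2, 3, 4}) = 5
G(12) = mex({1, 2, 3, 4, 5}) = 0
Observe that G(6)..G(12) = 0, 1, 2, 3, 4, 5, 0 repeats G(0)..G(6) = 0, 1, 2, 3, 4, 5, 0.
For k >= max(S) = 7, G(k) is determined by the previous 7 values G(k-7)..G(k-1); a window of 7 consecutive values has recurred shifted by 6, so by induction G(k + 6) = G(k) for all k >= 0: the sequence is periodic from the start with period 6.
One period: G(0..5) = 0, 1, 2, 3, 4, 5.
68 mod 6 = 2, so G(68) = G(2) = 2.

2


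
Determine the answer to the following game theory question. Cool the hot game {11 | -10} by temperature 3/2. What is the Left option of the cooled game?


Original game: {11 | -10} (a switch {a | b} with a > b).
Cooling by t (for t below the temperature (a - b)/2 = 21/2) taxes each move by t: {a | b} cooled by t is {a - t | b + t}.
Cooling amount: t = 3/2
Cooled Left option: 11 - 3/2 = 19/2
Cooled Right option: -10 + 3/2 = -17/2
Cooled game: {19/2 | -17/2}
Left option = 19/2

19/2


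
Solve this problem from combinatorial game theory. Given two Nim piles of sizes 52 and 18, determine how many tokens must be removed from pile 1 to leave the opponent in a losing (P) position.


Piles: 52 and 18
Current XOR: 52 XOR 18 = 38 (non-zero, so this is an N-position).
To make the XOR zero, we need to find a move that balances the piles.
For pile 1 (size 52): target = 52 XOR 38 = 18
We reduce pile 1 from 52 to 18.
Tokens removed: 52 - 18 = 34
Verification: 18 XOR 18 = 0

34


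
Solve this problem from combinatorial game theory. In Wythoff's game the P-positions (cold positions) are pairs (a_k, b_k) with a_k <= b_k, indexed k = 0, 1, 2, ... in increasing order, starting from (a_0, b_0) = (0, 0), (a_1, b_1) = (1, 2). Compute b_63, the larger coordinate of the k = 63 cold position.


By Wythoff's theorem, a_k = floor(k * phi) and b_k = floor(k * phi^2) = a_k + k, where phi = (1 + sqrt(5))/2 is the golden ratio.
phi = (1 + sqrt(5))/2 = 1.618034
phi^2 = phi + 1 = 2.618034
k = 63
k * phi^2 = 63 * 2.618034 = 164.936141
b_63 = floor(k * phi^2) = 164 (check: a_63 + k = 101 + 63 = 164)

164


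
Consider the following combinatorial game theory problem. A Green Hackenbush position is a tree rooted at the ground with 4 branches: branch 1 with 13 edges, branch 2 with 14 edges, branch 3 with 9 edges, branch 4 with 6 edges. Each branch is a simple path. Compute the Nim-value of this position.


The tree has 4 branches from the ground vertex.
In Green Hackenbush, the Nim-value of a simple path of length k is k.
Branch 1: length 13, Nim-value = 13
Branch 2: length 14, Nim-value = 14
Branch 3: length 9, Nim-value = 9
Branch 4: length 6, Nim-value = 6
Total Nim-value = XOR of all branch values:
0 XOR 13 = 13
13 XOR 14 = 3
3 XOR 9 = 10
10 XOR 6 = 12
Nim-value of the tree = 12

12


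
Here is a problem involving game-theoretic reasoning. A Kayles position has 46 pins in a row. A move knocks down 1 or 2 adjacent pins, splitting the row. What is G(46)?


Kayles: a move removes 1 or 2 adjacent pins from a contiguous row.
Removing pins from a row of k leaves two independent rows (a, b) with a + b = k - 1 (one pin) or a + b = k - 2 (two pins); an end removal gives a = 0.
By Sprague-Grundy, G(k) = mex{ G(a) XOR G(b) } over all these splits. G(0) = 0.
G(1): splits (0,0):0^0=0 -> mex({0}) = 1
G(2): splits (0,1):0^1=1 (0,0):0^0=0 -> mex({0, 1}) = 2
G(3): splits (0,2):0^2=2 (1,1):1^1=0 (0,1):0^1=1 -> mex({0, 1, 2}) = 3
G(4): splits (0,3):0^3=3 (1,2):1^2=3 (0,2):0^2=2 (1,1):1^1=0 -> mex({0, 2, 3}) = 1
G(5): splits (0,4):0^1=1 (1,3):1^3=2 (2,2):2^2=0 (0,3):0^3=3 (1,2):1^2=3 -> mex({0, 1, 2, 3}) = 4
G(6) = mex({0, 1, 2, 4}) = 3
G(7) = mex({0, 1, 3, 4, 5}) = 2
G(8) = mex({0, 2, 3, 5, 6}) = 1
G(9) = mex({0, 1, 2, 3, 6, 7}) = 4
G(10) = mex({0, 1, 3, 4, 5, 7}) = 2
G(11) = mex({0, 1, 2, 3, 4, 5}) = 6
G(12) = mex({0, 1, 2, 3, 5, 6, 7}) = 4
G(13) = mex({0, 2, 3, 4, 6, 7}) = 1
G(14) = mex({0, 1, 4, 5, 6, 7}) = 2
G(15) = mex({0, 1, 2, 3, 4, 5, 6}) = 7
G(16) = mex({0, 2, 3, 5, 6, 7}) = 1
G(17) = mex({0, 1, 2, 3, 5, 6, 7}) = 4
G(18) = mex({0, 1, 2, 4, 5, 6}) = 3
G(19) = mex({0, 1, 3, 4, 5, 7}) = 2
G(20) = mex({0, 2, 3, 4, 5, 6, 7}) = 1
G(21) = mex({0, 1, 2, 3, 5, 6, 7}) = 4
G(22) = mex({0, 1, 2, 3, 4, 5, 7}) = 6
G(23) = mex({0, 1, 2, 3, 4, 5, 6}) = 7
G(24) = mex({0, 1, 2, 3, 5, 6, 7}) = 4
G(25) = mex({0, 2, 3, 4, 6, 7}) = 1
G(26) = mex({0, 1, 3, 4, 5, 6, 7}) = 2
G(27) = mex({0, 1, 2, 3, 4, 5, 6, 7}) = 8
G(28) = mex({0, 1, 2, 3, 4, 6, 7, 8}) = 5
G(29) = mex({0, 1, 2, 3, 5, 6, 7, 8, 9}) = 4
G(30) = mex({0, 1, 2, 3, 4, 5, 6, 9, 10}) = 7
G(31) = mex({0, 1, 3, 4, 5, 7, 10, 11}) = 2
G(32) = mex({0, 2, 3, 4, 5, 6, 7, 9, 11}) = 1
G(33) = mex({0, 1, 2, 3, 4, 5, 6, 7, 9, 12}) = 8
G(34) = mex({0, 1, 2, 3, 4, 5, 7, 8, 11, 12}) = 6
G(35) = mex({0, 1, 2, 3, 4, 5, 6, 8, 9, 10, 11}) = 7
G(36) = mex({0, 1, 2, 3, 5, 6, 7, 9, 10}) = 4
G(37) = mex({0, 2, 3, 4, 6, 7, 9, 10, 11, 12}) = 1
G(38) = mex({0, 1, 3, 4, 5, 6, 7, 9, 10, 11, 12}) = 2
G(39) = mex({0, 1, 2, 4, 5, 6, 7, 9, 10, 12, 14}) = 3
G(40) = mex({0, 2, 3, 4, 6, 7, 11, 12, 14}) = 1
G(41) = mex({0, 1, 2, 3, 5, 6, 7, 9, 10, 11, 12}) = 4
G(42) = mex({0, 1, 2, 3, 4, 5, 6, 9, 10}) = 7
G(43) = mex({0, 1, 3, 4, 5, 7, 9, 10, 12, 15}) = 2
G(44) = mex({0, 2, 3, 4, 5, 6, 7, 9, 10, 12, 15}) = 1
G(45) = mex({0, 1, 2, 3, 4, 5, 6, 7, 9, 10, 12, 14}) = 8
G(46) = mex({0, 1, 3, 4, 5, 7, 8, 11, 12, 14}) = 2
Therefore G(46) = 2.

2


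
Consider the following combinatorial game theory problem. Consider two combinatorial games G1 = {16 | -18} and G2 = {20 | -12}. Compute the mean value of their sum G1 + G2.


G1 = {16 | -18}, G2 = {20 | -12}
Each is a switch {a | b} with numbers a > b; its mean value is (a + b)/2, and mean value is additive over game sums: m(G1 + G2) = m(G1) + m(G2).
Mean of G1 = (16 + (-18))/2 = -2/2 = -1
Mean of G2 = (20 + (-12))/2 = 8/2 = 4
Mean of G1 + G2 = -1 + 4 = 3

3


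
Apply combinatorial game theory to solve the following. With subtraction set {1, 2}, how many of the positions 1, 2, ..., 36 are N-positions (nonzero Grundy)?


Subtraction set S = {1, 2}, so G(n) = n mod 3.
G(n) = 0 when n is a multiple of 3.
Multiples of 3 in [1, 36]: 12
N-positions (nonzero Grundy) = 36 - 12 = 24

24


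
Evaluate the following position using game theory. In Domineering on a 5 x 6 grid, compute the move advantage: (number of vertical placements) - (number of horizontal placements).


Board is 5 x 6 (rows x cols).
Left (vertical) placements: (rows-1) * cols = 4 * 6 = 24
Right (horizontal) placements: rows * (cols-1) = 5 * 5 = 25
Advantage = Left - Right = 24 - 25 = -1

-1


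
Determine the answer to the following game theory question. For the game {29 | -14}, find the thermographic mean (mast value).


Game = {29 | -14}, a switch {a | b} with numbers a > b.
Its thermograph has left wall a - t and right wall b + t, which meet at t = (a - b)/2, where both equal (a + b)/2. So the mast (mean value) is at (a + b)/2.
Mean = (29 + (-14))/2 = 15/2 = 15/2

15/2


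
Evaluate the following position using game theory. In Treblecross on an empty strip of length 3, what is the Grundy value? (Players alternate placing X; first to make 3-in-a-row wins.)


Treblecross: place X on empty cells; 3-in-a-row wins.
Playing within two cells of an existing X lets the opponent win at once, so sensible play treats the cells i-2..i+2 around each X as dead. The player left with no safe cell loses, so this is a normal-play take-away game on strips of safe cells.
Placing X at cell i (0-indexed) of a strip of k safe cells leaves independent strips of sizes max(0, i-2) and max(0, k-i-3). Hence G(k) = mex{ G(max(0,i-2)) XOR G(max(0,k-i-3)) : 0 <= i < k }, with G(0) = 0.
G(1): splits (0,0):0^0=0 -> mex({0}) = 1
G(2): splits (0,0):0^0=0 -> mex({0}) = 1
G(3): splits (0,0):0^0=0 -> mex({0}) = 1
Therefore G(3) = 1.

1


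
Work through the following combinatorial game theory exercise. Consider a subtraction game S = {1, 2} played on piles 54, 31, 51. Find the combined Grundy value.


Subtraction set: {1, 2}
For this subtraction set, G(n) = n mod 3 (period = max + 1 = 3).
Pile 1 (size 54): G(54) = 54 mod 3 = 0
Pile 2 (size 31): G(31) = 31 mod 3 = 1
Pile 3 (size 51): G(51) = 51 mod 3 = 0
Total Grundy value = XOR of all: 0 XOR 1 XOR 0 = 1

1


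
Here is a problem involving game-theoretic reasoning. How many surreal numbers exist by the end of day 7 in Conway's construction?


Day 0: {|} = 0 is born. Count = 1.
Day n: the number of surreal numbers born by day n is 2^(n+1) - 1.
By day 0: 2^1 - 1 = 1
By day 1: 2^2 - 1 = 3
By day 2: 2^3 - 1 = 7
By day 3: 2^4 - 1 = 15
By day 4: 2^5 - 1 = 31
By day 5: 2^6 - 1 = 63
By day 6: 2^7 - 1 = 127
By day 7: 2^8 - 1 = 255
By day 7: 255 surreal numbers.

255


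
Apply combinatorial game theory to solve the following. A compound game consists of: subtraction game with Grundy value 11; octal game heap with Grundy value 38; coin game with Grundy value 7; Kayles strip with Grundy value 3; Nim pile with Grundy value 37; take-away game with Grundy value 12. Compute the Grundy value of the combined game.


By the Sprague-Grundy theorem, the Grundy value of a sum of games is the XOR of individual Grundy values.
subtraction game: Grundy value = 11. Running XOR: 0 XOR 11 = 11
octal game heap: Grundy value = 38. Running XOR: 11 XOR 38 = 45
coin game: Grundy value = 7. Running XOR: 45 XOR 7 = 42
Kayles strip: Grundy value = 3. Running XOR: 42 XOR 3 = 41
Nim pile: Grundy value = 37. Running XOR: 41 XOR 37 = 12
take-away game: Grundy value = 12. Running XOR: 12 XOR 12 = 0
The combined Grundy value is 0.

0
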